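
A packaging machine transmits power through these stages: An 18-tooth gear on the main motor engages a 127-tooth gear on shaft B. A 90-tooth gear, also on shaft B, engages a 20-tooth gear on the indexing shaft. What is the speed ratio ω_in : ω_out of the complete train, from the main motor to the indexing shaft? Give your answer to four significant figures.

1.568

Each stage contributes driven/driver: gear mesh 127/18 = 7.0556, gear mesh 20/90 = 0.22222.
Overall: 7.0556 × 0.22222 = 1.5679.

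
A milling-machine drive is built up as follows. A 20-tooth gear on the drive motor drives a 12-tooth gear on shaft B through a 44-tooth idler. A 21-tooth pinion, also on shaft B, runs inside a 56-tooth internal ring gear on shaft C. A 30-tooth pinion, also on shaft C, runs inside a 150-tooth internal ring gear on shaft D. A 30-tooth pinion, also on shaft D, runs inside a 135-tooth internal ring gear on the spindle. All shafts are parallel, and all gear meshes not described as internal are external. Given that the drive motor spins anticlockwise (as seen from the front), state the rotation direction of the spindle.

anticlockwise

the drive motor → shaft B: driver → idler → driven is 2 external meshes, 2 reversals → CCW.
shaft B → shaft C: internal mesh, same direction → CCW.
shaft C → shaft D: internal mesh, same direction → CCW.
shaft D → the spindle: internal mesh, same direction → CCW.
2 reversals in total — an even number — so the spindle turns the same way as the drive motor.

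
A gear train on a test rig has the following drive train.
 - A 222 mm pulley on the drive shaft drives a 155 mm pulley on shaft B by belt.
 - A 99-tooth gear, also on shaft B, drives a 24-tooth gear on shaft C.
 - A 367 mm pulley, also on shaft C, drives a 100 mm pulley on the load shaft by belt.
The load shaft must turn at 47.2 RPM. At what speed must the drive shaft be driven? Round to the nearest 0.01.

2.18 RPM

Overall ratio R = 0.6982 × 0.24242 × 0.27248 = 0.04612.
Required input speed = output speed × R = 47.2 × 0.04612 = 2.1769 RPM.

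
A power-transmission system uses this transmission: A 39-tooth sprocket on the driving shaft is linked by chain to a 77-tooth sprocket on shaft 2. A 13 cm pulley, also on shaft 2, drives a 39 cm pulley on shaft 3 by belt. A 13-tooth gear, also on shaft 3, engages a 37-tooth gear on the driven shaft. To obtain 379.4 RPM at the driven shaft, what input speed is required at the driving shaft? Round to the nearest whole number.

Overall ratio R = 1.9744 × 3 × 2.8462 = 16.858.
Required input speed = output speed × R = 379.4 × 16.858 = 6395.9 RPM.

6396 RPM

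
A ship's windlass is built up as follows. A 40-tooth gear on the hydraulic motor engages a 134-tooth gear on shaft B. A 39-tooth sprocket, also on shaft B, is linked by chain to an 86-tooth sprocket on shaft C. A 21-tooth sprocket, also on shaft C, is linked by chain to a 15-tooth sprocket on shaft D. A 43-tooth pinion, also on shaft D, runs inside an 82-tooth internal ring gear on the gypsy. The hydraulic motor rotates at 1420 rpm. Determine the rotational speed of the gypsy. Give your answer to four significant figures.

gear mesh 134/40 = 3.35 → 1420/3.35 = 423.88 rpm
chain 86/39 = 2.2051 → 423.88/2.2051 = 192.22 rpm
chain 15/21 = 0.71429 → 192.22/0.71429 = 269.11 rpm
internal gear 82/43 = 1.907 → 269.11/1.907 = 141.12 rpm

141.1 rpm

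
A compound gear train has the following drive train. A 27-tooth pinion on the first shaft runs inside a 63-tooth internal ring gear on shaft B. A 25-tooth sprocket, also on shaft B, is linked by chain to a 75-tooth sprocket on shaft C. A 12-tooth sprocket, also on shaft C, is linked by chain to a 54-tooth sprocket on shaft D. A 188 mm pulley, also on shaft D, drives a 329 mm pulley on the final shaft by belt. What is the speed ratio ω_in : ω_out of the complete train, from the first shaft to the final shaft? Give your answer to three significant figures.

Each stage contributes driven/driver: internal gear 63/27 = 2.3333, chain 75/25 = 3, chain 54/12 = 4.5, belt 329/188 = 1.75.
Overall: 2.3333 × 3 × 4.5 × 1.75 = 55.125.

55.1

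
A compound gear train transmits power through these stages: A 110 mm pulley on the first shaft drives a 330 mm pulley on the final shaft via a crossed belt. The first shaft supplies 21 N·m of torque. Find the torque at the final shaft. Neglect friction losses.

63 N·m

After the belt (330/110): 21 × 3 = 63 N·m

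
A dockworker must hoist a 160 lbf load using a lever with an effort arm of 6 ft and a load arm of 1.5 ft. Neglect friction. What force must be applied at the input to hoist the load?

Lever MA = effort arm / load arm = 6/1.5 = 4.
Effort = load / MA = 160 / 4 = 40 lbf.

40 lbf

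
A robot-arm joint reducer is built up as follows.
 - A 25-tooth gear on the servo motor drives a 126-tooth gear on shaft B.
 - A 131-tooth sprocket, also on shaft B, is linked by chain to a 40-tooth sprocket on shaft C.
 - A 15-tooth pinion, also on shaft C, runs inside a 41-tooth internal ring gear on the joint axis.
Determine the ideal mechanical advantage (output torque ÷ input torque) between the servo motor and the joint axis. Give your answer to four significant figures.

Each stage contributes driven/driver: gear mesh 126/25 = 5.04, chain 40/131 = 0.30534, internal gear 41/15 = 2.7333.
Overall: 5.04 × 0.30534 × 2.7333 = 4.2064.

4.206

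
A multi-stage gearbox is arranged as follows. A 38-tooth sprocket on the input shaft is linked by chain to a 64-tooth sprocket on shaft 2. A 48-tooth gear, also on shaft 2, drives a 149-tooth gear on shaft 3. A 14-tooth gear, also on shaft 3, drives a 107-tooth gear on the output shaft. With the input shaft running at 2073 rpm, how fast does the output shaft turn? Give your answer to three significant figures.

chain 64/38 = 1.6842 → 2073/1.6842 = 1230.8 rpm
gear mesh 149/48 = 3.1042 → 1230.8/3.1042 = 396.51 rpm
gear mesh 107/14 = 7.6429 → 396.51/7.6429 = 51.88 rpm

51.9 rpm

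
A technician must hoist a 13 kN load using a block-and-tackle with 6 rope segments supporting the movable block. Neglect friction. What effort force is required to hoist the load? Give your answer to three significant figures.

Block-and-tackle MA = number of supporting rope parts = 6.
Effort = load / MA = 13 / 6 = 2.1667 kN.

2.17 kN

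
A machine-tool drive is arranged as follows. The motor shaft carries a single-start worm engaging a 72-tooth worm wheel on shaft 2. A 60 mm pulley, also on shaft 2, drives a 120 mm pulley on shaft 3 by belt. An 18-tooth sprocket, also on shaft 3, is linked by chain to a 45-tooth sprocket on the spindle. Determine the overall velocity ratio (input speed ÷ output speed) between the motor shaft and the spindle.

360

Each stage contributes driven/driver: worm 72/1 = 72, belt 120/60 = 2, chain 45/18 = 2.5.
Overall: 72 × 2 × 2.5 = 360.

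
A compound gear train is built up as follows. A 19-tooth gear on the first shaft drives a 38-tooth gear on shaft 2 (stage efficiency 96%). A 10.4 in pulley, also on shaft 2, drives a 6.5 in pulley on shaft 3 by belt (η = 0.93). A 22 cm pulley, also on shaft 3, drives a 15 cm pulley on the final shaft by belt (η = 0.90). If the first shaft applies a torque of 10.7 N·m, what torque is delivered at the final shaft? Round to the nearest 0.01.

Gear mesh: ratio = 38/19 = 2; torque at shaft 2 = 10.7 × 2 × 0.96 = 20.544 N·m.
Belt: ratio = 6.5/10.4 = 0.625; torque at shaft 3 = 20.544 × 0.625 × 0.93 = 11.941 N·m.
Belt: ratio = 15/22 = 0.68182; torque at the final shaft = 11.941 × 0.68182 × 0.90 = 7.3276 N·m.

7.33 N·m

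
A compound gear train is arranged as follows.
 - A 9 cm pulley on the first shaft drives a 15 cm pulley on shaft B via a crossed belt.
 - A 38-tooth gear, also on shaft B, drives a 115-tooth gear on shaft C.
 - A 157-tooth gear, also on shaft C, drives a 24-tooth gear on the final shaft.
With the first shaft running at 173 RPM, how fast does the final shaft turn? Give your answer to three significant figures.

the first shaft → shaft B (belt, 15/9): 173 ÷ 1.6667 = 103.8 RPM
shaft B → shaft C (gear mesh, 115/38): 103.8 ÷ 3.0263 = 34.299 RPM
shaft C → the final shaft (gear mesh, 24/157): 34.299 ÷ 0.15287 = 224.37 RPM

224 RPM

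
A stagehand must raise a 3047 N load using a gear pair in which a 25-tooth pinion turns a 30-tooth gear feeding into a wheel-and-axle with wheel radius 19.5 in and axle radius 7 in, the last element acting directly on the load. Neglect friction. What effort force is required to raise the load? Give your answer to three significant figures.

Gear pair MA = 30/25 = 1.2.
Wheel-and-axle MA = R/r = 19.5/7 = 2.7857.
Combined ideal MA = 1.2 × 2.7857 = 3.3429.
Effort = load / MA = 3047 / 3.3429 = 911.5 N.

911 N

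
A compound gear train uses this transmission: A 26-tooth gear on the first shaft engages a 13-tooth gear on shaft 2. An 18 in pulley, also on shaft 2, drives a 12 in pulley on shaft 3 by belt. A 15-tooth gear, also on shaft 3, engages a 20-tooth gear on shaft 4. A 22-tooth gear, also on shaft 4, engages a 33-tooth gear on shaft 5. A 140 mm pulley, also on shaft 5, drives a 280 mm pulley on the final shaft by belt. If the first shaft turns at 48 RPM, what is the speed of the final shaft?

36 RPM

gear mesh 13/26 = 0.5 → 48/0.5 = 96 RPM
belt 12/18 = 0.66667 → 96/0.66667 = 144 RPM
gear mesh 20/15 = 1.3333 → 144/1.3333 = 108 RPM
gear mesh 33/22 = 1.5 → 108/1.5 = 72 RPM
belt 280/140 = 2 → 72/2 = 36 RPM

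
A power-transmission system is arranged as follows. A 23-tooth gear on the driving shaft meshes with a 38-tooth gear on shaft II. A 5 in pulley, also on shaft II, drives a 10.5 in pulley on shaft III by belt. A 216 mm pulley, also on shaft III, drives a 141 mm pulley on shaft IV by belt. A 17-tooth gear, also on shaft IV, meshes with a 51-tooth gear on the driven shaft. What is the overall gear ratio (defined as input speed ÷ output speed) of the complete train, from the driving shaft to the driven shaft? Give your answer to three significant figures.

Each stage contributes driven/driver: gear mesh 38/23 = 1.6522, belt 10.5/5 = 2.1, belt 141/216 = 0.65278, gear mesh 51/17 = 3.
Overall: 1.6522 × 2.1 × 0.65278 × 3 = 6.7946.

6.79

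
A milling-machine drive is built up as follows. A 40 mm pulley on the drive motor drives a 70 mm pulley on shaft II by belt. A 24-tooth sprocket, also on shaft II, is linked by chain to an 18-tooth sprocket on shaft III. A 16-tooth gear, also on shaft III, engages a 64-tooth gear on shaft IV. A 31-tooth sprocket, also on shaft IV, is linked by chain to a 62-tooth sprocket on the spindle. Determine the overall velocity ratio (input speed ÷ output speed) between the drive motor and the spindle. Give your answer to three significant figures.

10.5

Each stage contributes driven/driver: belt 70/40 = 1.75, chain 18/24 = 0.75, gear mesh 64/16 = 4, chain 62/31 = 2.
Overall: 1.75 × 0.75 × 4 × 2 = 10.5.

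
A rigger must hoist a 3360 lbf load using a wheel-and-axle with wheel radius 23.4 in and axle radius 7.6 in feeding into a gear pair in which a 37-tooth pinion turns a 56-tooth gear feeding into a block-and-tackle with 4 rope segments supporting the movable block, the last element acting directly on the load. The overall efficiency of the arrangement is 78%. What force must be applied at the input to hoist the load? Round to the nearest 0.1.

Wheel-and-axle MA = R/r = 23.4/7.6 = 3.0789.
Gear pair MA = 56/37 = 1.5135.
Block-and-tackle MA = number of supporting rope parts = 4.
Combined ideal MA = 3.0789 × 1.5135 × 4 = 18.64.
Actual MA = 18.64 × 0.78 = 14.539.
Effort = load / actual MA = 3360 / 14.539 = 231.1 lbf.

231.1 lbf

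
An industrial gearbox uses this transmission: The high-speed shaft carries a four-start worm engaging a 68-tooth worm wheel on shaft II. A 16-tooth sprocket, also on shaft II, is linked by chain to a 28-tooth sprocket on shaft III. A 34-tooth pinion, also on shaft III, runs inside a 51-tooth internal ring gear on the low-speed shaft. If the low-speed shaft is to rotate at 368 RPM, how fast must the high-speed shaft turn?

16422 RPM

Overall ratio R = 17 × 1.75 × 1.5 = 44.625.
Required input speed = output speed × R = 368 × 44.625 = 16422 RPM.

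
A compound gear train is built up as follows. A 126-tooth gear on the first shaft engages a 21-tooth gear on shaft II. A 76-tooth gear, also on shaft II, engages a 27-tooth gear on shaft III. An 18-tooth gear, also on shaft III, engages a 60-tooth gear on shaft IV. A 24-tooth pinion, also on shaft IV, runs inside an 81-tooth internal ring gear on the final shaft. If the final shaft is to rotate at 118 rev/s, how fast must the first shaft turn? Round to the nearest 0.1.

Overall ratio R = 0.16667 × 0.35526 × 3.3333 × 3.375 = 0.66612.
Required input speed = output speed × R = 118 × 0.66612 = 78.602 rev/s.

78.6 rev/s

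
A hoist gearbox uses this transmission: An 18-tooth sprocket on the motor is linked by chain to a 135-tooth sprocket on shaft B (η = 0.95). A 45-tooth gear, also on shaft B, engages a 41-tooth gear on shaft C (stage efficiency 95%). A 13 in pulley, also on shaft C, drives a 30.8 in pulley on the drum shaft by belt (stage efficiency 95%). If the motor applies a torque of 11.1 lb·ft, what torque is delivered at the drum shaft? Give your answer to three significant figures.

After the chain (135/18): 11.1 × 7.5 × 0.95 = 79.087 lb·ft
After the gear mesh (41/45): 79.087 × 0.91111 × 0.95 = 68.455 lb·ft
After the belt (30.8/13): 68.455 × 2.3692 × 0.95 = 154.08 lb·ft

154 lb·ft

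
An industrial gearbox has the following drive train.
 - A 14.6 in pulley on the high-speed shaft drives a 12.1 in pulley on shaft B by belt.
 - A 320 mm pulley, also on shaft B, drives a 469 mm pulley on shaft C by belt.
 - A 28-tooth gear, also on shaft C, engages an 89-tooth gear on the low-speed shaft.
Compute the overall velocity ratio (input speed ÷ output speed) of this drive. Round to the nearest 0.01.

3.86

Each stage contributes driven/driver: belt 12.1/14.6 = 0.82877, belt 469/320 = 1.4656, gear mesh 89/28 = 3.1786.
Overall: 0.82877 × 1.4656 × 3.1786 = 3.8609.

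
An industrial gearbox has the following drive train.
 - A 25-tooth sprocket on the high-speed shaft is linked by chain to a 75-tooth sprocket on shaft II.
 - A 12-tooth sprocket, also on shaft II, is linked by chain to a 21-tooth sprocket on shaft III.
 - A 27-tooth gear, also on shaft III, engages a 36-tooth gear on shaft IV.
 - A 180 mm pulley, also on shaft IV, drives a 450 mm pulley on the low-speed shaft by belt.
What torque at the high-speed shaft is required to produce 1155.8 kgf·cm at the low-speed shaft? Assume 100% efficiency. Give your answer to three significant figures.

66.0 kgf·cm

Overall ratio R = 3 × 1.75 × 1.3333 × 2.5 = 17.5.
Input torque = output torque / R = 1155.8 / 17.5 = 66.046 kgf·cm.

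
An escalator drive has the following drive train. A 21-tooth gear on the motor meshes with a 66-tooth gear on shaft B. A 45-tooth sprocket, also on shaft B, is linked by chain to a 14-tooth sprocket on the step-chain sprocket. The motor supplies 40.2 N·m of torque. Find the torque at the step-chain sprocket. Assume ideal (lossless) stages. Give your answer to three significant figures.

Gear mesh: ratio = 66/21 = 3.1429; torque at shaft B = 40.2 × 3.1429 = 126.34 N·m.
Chain: ratio = 14/45 = 0.31111; torque at the step-chain sprocket = 126.34 × 0.31111 = 39.307 N·m.

39.3 N·m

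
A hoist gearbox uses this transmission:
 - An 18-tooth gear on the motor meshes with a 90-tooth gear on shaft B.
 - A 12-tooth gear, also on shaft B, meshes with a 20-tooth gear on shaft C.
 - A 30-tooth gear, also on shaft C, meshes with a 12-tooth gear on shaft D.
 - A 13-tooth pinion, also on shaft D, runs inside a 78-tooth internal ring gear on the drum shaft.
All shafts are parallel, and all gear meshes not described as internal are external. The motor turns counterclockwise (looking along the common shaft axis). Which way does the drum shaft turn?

clockwise

the motor → shaft B: external mesh, 1 reversal → CW.
shaft B → shaft C: external mesh, 1 reversal → CCW.
shaft C → shaft D: external mesh, 1 reversal → CW.
shaft D → the drum shaft: internal mesh, same direction → CW.
3 reversals in total — an odd number — so the drum shaft turns opposite to the motor.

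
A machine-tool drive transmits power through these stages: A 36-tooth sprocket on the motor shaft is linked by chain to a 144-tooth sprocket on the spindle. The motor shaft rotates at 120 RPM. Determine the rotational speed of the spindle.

chain 144/36 = 4 → 120/4 = 30 RPM

30 RPM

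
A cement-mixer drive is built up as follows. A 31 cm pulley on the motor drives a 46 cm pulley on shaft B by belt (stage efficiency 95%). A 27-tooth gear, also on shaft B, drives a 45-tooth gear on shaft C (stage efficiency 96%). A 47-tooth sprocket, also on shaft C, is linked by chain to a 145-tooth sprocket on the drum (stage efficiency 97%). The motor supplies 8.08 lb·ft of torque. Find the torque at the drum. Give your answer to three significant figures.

54.5 lb·ft

belt 46/31 = 1.4839 → τ = 8.08·1.4839·0.95 = 11.39 lb·ft
gear mesh 45/27 = 1.6667 → τ = 11.39·1.6667·0.96 = 18.224 lb·ft
chain 145/47 = 3.0851 → τ = 18.224·3.0851·0.97 = 54.537 lb·ft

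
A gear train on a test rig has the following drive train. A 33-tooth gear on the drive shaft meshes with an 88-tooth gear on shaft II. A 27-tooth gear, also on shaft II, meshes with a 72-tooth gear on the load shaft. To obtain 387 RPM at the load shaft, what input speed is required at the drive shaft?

Overall ratio R = 2.6667 × 2.6667 = 7.1111.
Required input speed = output speed × R = 387 × 7.1111 = 2752 RPM.

2752 RPM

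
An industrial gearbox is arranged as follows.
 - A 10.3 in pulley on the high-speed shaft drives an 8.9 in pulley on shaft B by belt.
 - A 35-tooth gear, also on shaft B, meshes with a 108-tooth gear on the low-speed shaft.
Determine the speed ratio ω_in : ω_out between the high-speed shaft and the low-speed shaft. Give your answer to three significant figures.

2.67

Each stage contributes driven/driver: belt 8.9/10.3 = 0.86408, gear mesh 108/35 = 3.0857.
Overall: 0.86408 × 3.0857 = 2.6663.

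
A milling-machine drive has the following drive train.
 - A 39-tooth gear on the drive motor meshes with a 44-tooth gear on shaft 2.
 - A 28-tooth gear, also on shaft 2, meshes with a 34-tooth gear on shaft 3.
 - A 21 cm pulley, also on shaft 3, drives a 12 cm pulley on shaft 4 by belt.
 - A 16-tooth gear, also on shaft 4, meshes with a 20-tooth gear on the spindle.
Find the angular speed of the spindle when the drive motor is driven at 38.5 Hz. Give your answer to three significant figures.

39.3 Hz

Gear mesh: ratio = 44/39 = 1.1282, so shaft 2 turns at 38.5 / 1.1282 = 34.125 Hz.
Gear mesh: ratio = 34/28 = 1.2143, so shaft 3 turns at 34.125 / 1.2143 = 28.103 Hz.
Belt: ratio = 12/21 = 0.57143, so shaft 4 turns at 28.103 / 0.57143 = 49.18 Hz.
Gear mesh: ratio = 20/16 = 1.25, so the spindle turns at 49.18 / 1.25 = 39.344 Hz.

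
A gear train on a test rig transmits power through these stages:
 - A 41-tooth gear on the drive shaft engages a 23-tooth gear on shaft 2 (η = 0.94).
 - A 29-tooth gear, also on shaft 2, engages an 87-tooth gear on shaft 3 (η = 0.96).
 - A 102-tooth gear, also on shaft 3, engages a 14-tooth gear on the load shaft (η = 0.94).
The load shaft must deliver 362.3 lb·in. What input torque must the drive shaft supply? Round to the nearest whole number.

1849 lb·in

Overall ratio R = 0.56098 × 3 × 0.13725 = 0.23099; overall efficiency η = 0.94 × 0.96 × 0.94 = 0.8483.
Input torque = output torque / (R × η) = 362.3 / (0.23099 × 0.8483) = 1849 lb·in.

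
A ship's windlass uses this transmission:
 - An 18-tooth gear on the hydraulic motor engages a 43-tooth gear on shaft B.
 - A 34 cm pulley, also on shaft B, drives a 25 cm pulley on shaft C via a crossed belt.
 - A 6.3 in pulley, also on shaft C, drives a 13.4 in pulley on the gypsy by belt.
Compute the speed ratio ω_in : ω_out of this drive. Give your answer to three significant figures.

3.74

Each stage contributes driven/driver: gear mesh 43/18 = 2.3889, belt 25/34 = 0.73529, belt 13.4/6.3 = 2.127.
Overall: 2.3889 × 0.73529 × 2.127 = 3.7361.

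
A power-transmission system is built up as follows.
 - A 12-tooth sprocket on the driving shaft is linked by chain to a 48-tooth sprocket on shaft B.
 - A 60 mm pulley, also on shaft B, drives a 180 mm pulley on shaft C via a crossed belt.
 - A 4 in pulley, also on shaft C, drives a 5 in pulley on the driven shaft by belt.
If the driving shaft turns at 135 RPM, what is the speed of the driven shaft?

9 RPM

the driving shaft → shaft B (chain, 48/12): 135 ÷ 4 = 33.75 RPM
shaft B → shaft C (belt, 180/60): 33.75 ÷ 3 = 11.25 RPM
shaft C → the driven shaft (belt, 5/4): 11.25 ÷ 1.25 = 9 RPM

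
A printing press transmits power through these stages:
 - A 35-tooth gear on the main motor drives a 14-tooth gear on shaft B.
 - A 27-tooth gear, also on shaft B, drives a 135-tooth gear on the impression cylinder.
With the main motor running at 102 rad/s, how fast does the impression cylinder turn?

51 rad/s

the main motor → shaft B (gear mesh, 14/35): 102 ÷ 0.4 = 255 rad/s
shaft B → the impression cylinder (gear mesh, 135/27): 255 ÷ 5 = 51 rad/s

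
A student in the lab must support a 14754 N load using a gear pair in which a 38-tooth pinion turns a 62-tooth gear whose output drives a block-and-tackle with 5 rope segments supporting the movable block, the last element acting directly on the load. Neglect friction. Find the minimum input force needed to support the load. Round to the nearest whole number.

Gear pair MA = 62/38 = 1.6316.
Block-and-tackle MA = number of supporting rope parts = 5.
Combined ideal MA = 1.6316 × 5 = 8.1579.
Effort = load / MA = 14754 / 8.1579 = 1808.6 N.

1809 N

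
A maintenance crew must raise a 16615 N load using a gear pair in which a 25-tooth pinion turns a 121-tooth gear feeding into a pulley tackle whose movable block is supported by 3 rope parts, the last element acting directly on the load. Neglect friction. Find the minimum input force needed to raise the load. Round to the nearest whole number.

1144 N

Gear pair MA = 121/25 = 4.84.
Block-and-tackle MA = number of supporting rope parts = 3.
Combined ideal MA = 4.84 × 3 = 14.52.
Effort = load / MA = 16615 / 14.52 = 1144.3 N.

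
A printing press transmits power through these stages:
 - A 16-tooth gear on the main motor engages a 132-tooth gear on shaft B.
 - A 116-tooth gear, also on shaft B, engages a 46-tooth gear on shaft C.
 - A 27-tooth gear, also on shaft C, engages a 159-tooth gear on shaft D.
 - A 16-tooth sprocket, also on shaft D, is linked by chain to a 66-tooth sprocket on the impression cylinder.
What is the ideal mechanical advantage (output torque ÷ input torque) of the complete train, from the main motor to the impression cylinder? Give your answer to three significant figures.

79.5

Each stage contributes driven/driver: gear mesh 132/16 = 8.25, gear mesh 46/116 = 0.39655, gear mesh 159/27 = 5.8889, chain 66/16 = 4.125.
Overall: 8.25 × 0.39655 × 5.8889 × 4.125 = 79.471.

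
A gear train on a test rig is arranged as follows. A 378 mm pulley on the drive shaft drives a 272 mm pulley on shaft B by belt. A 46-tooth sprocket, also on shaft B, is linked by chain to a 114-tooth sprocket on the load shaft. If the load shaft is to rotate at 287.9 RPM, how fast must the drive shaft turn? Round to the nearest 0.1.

Overall ratio R = 0.71958 × 2.4783 = 1.7833.
Required input speed = output speed × R = 287.9 × 1.7833 = 513.41 RPM.

513.4 RPM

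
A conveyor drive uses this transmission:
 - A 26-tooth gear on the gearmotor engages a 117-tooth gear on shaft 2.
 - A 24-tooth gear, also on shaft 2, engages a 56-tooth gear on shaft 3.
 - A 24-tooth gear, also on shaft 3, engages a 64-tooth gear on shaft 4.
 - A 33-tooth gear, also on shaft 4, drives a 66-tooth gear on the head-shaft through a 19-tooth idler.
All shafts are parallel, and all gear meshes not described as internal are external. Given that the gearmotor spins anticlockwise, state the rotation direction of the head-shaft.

the gearmotor → shaft 2: external mesh, 1 reversal → CW.
shaft 2 → shaft 3: external mesh, 1 reversal → CCW.
shaft 3 → shaft 4: external mesh, 1 reversal → CW.
shaft 4 → the head-shaft: driver → idler → driven is 2 external meshes, 2 reversals → CW.
5 reversals in total — an odd number — so the head-shaft turns opposite to the gearmotor.

clockwise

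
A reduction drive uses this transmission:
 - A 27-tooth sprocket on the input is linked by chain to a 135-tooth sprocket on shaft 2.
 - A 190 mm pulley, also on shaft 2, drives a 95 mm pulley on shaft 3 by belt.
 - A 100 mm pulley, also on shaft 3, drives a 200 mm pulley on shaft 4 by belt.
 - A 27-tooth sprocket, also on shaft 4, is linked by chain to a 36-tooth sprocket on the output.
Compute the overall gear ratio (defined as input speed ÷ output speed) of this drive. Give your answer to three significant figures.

6.67

Each stage contributes driven/driver: chain 135/27 = 5, belt 95/190 = 0.5, belt 200/100 = 2, chain 36/27 = 1.3333.
Overall: 5 × 0.5 × 2 × 1.3333 = 6.6667.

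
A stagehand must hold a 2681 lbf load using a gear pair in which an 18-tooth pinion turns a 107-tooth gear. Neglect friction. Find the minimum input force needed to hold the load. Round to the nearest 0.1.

Gear pair MA = 107/18 = 5.9444.
Effort = load / MA = 2681 / 5.9444 = 451.01 lbf.

451.0 lbf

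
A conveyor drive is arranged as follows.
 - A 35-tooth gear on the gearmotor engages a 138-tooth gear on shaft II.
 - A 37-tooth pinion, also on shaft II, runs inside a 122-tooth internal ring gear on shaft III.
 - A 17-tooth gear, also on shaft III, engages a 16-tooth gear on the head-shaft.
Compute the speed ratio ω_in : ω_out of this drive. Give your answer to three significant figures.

12.2

Each stage contributes driven/driver: gear mesh 138/35 = 3.9429, internal gear 122/37 = 3.2973, gear mesh 16/17 = 0.94118.
Overall: 3.9429 × 3.2973 × 0.94118 = 12.236.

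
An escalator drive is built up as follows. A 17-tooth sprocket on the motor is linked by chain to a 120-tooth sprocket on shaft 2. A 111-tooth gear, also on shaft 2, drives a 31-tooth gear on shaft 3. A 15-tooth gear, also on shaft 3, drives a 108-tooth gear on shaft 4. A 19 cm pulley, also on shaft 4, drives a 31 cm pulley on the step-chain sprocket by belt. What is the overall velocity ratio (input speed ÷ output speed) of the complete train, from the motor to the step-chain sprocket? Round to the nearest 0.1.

23.2

Each stage contributes driven/driver: chain 120/17 = 7.0588, gear mesh 31/111 = 0.27928, gear mesh 108/15 = 7.2, belt 31/19 = 1.6316.
Overall: 7.0588 × 0.27928 × 7.2 × 1.6316 = 23.159.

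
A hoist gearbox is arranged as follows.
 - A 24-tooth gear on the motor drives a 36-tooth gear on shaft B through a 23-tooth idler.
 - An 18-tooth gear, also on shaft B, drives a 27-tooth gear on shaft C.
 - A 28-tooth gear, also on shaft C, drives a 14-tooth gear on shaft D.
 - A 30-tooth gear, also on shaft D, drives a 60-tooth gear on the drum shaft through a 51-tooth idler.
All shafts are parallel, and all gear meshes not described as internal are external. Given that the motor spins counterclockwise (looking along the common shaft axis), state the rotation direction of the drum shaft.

counterclockwise

the motor → shaft B: driver → idler → driven is 2 external meshes, 2 reversals → CCW.
shaft B → shaft C: external mesh, 1 reversal → CW.
shaft C → shaft D: external mesh, 1 reversal → CCW.
shaft D → the drum shaft: driver → idler → driven is 2 external meshes, 2 reversals → CCW.
6 reversals in total — an even number — so the drum shaft turns the same way as the motor.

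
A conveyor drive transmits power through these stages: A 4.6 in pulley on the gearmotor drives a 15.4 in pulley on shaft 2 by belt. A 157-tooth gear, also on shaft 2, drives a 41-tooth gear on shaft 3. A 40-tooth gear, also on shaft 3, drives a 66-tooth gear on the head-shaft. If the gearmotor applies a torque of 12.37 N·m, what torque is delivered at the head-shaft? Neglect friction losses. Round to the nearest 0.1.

After the belt (15.4/4.6): 12.37 × 3.3478 = 41.413 N·m
After the gear mesh (41/157): 41.413 × 0.26115 = 10.815 N·m
After the gear mesh (66/40): 10.815 × 1.65 = 17.844 N·m

17.8 N·m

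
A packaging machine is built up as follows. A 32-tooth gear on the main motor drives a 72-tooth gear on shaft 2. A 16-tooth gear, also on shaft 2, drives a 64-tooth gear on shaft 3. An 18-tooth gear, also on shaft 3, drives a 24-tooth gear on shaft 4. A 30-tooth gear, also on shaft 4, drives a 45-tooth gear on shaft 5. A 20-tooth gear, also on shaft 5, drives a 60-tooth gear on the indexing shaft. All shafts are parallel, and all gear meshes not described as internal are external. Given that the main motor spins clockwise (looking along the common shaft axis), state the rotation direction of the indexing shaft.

the main motor → shaft 2: external mesh, 1 reversal → CCW.
shaft 2 → shaft 3: external mesh, 1 reversal → CW.
shaft 3 → shaft 4: external mesh, 1 reversal → CCW.
shaft 4 → shaft 5: external mesh, 1 reversal → CW.
shaft 5 → the indexing shaft: external mesh, 1 reversal → CCW.
5 reversals in total — an odd number — so the indexing shaft turns opposite to the main motor.

counterclockwise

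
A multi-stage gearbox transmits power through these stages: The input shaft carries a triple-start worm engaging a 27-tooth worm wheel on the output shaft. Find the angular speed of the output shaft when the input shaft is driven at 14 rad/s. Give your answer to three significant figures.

1.56 rad/s

the input shaft → the output shaft (worm, 27/3): 14 ÷ 9 = 1.5556 rad/s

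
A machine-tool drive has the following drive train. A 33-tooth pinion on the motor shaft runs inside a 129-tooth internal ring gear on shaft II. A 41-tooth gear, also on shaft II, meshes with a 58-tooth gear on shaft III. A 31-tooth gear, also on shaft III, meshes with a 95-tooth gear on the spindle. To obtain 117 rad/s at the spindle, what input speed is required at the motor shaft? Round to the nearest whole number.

Overall ratio R = 3.9091 × 1.4146 × 3.0645 = 16.947.
Required input speed = output speed × R = 117 × 16.947 = 1982.7 rad/s.

1983 rad/s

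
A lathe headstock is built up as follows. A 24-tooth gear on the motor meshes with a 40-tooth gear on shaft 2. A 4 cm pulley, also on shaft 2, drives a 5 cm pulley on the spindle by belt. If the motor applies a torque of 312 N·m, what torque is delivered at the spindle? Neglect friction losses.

Gear mesh: ratio = 40/24 = 1.6667; torque at shaft 2 = 312 × 1.6667 = 520 N·m.
Belt: ratio = 5/4 = 1.25; torque at the spindle = 520 × 1.25 = 650 N·m.

650 N·m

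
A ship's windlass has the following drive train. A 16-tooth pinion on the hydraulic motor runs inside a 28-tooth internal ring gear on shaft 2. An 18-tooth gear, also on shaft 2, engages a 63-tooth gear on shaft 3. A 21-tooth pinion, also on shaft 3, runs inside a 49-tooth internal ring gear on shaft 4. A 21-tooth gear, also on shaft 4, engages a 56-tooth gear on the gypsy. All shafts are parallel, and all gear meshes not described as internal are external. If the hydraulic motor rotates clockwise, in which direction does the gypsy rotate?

the hydraulic motor → shaft 2: internal mesh, same direction → CW.
shaft 2 → shaft 3: external mesh, 1 reversal → CCW.
shaft 3 → shaft 4: internal mesh, same direction → CCW.
shaft 4 → the gypsy: external mesh, 1 reversal → CW.
2 reversals in total — an even number — so the gypsy turns the same way as the hydraulic motor.

clockwise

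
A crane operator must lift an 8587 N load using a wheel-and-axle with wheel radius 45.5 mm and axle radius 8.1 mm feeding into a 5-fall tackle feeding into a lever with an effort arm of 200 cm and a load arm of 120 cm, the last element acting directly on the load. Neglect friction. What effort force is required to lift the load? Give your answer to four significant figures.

183.4 N

Wheel-and-axle MA = R/r = 45.5/8.1 = 5.6173.
Block-and-tackle MA = number of supporting rope parts = 5.
Lever MA = effort arm / load arm = 200/120 = 1.6667.
Combined ideal MA = 5.6173 × 5 × 1.6667 = 46.811.
Effort = load / MA = 8587 / 46.811 = 183.44 N.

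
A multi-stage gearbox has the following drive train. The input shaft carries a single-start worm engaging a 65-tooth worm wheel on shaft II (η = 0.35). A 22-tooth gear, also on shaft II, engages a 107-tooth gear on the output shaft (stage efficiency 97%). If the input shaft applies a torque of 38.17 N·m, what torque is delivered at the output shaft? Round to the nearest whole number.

4097 N·m

worm 65/1 = 65 → τ = 38.17·65·0.35 = 868.37 N·m
gear mesh 107/22 = 4.8636 → τ = 868.37·4.8636·0.97 = 4096.7 N·m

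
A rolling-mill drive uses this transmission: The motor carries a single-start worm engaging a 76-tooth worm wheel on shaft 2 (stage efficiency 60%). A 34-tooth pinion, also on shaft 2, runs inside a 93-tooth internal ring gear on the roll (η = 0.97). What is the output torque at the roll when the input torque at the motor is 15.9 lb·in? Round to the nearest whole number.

1924 lb·in

After the worm (76/1): 15.9 × 76 × 0.60 = 725.04 lb·in
After the internal gear (93/34): 725.04 × 2.7353 × 0.97 = 1923.7 lb·in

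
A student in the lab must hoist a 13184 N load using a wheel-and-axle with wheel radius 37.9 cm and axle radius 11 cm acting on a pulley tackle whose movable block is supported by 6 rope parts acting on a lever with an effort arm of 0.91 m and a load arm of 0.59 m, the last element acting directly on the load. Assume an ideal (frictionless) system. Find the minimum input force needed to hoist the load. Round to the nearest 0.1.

Wheel-and-axle MA = R/r = 37.9/11 = 3.4455.
Block-and-tackle MA = number of supporting rope parts = 6.
Lever MA = effort arm / load arm = 0.91/0.59 = 1.5424.
Combined ideal MA = 3.4455 × 6 × 1.5424 = 31.885.
Effort = load / MA = 13184 / 31.885 = 413.49 N.

413.5 N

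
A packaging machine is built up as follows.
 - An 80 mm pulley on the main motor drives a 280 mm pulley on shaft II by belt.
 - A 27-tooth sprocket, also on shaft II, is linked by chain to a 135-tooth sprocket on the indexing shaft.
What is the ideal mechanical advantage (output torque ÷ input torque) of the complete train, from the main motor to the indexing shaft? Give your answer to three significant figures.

17.5

Each stage contributes driven/driver: belt 280/80 = 3.5, chain 135/27 = 5.
Overall: 3.5 × 5 = 17.5.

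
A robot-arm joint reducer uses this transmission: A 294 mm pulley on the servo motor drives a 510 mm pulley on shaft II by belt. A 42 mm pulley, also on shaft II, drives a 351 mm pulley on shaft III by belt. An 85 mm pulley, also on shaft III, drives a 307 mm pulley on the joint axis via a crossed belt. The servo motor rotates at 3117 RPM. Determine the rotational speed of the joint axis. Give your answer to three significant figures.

the servo motor → shaft II (belt, 510/294): 3117 ÷ 1.7347 = 1796.9 RPM
shaft II → shaft III (belt, 351/42): 1796.9 ÷ 8.3571 = 215.01 RPM
shaft III → the joint axis (belt, 307/85): 215.01 ÷ 3.6118 = 59.53 RPM

59.5 RPM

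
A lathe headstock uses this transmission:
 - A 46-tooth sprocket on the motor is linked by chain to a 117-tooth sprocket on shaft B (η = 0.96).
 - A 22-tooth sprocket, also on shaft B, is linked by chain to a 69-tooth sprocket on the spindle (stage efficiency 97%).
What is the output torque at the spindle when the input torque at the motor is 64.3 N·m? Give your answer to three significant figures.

After the chain (117/46): 64.3 × 2.5435 × 0.96 = 157 N·m
After the chain (69/22): 157 × 3.1364 × 0.97 = 477.65 N·m

478 N·m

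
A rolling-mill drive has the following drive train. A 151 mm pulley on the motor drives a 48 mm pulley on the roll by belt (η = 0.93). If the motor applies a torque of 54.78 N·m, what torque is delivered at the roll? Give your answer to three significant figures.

Belt: ratio = 48/151 = 0.31788; torque at the roll = 54.78 × 0.31788 × 0.93 = 16.195 N·m.

16.2 N·m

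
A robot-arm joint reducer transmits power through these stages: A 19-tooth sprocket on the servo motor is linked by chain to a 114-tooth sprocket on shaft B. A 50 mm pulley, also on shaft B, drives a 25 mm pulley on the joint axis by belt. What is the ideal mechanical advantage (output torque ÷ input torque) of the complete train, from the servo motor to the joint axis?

Each stage contributes driven/driver: chain 114/19 = 6, belt 25/50 = 0.5.
Overall: 6 × 0.5 = 3.

3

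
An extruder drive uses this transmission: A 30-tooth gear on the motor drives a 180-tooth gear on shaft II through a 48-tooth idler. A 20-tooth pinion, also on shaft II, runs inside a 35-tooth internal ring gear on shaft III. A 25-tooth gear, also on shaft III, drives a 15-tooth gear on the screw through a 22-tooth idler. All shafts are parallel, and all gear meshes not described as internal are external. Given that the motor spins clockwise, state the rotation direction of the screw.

the motor → shaft II: driver → idler → driven is 2 external meshes, 2 reversals → CW.
shaft II → shaft III: internal mesh, same direction → CW.
shaft III → the screw: driver → idler → driven is 2 external meshes, 2 reversals → CW.
4 reversals in total — an even number — so the screw turns the same way as the motor.

clockwise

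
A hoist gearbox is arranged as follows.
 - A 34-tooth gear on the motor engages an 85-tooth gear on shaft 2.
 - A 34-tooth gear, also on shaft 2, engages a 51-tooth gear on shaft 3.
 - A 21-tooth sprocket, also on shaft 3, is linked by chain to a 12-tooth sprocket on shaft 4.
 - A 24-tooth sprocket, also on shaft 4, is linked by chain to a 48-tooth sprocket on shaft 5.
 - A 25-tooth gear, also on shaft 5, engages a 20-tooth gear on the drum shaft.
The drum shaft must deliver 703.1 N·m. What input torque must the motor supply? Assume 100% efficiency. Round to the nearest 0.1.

205.1 N·m

Overall ratio R = 2.5 × 1.5 × 0.57143 × 2 × 0.8 = 3.4286.
Input torque = output torque / R = 703.1 / 3.4286 = 205.07 N·m.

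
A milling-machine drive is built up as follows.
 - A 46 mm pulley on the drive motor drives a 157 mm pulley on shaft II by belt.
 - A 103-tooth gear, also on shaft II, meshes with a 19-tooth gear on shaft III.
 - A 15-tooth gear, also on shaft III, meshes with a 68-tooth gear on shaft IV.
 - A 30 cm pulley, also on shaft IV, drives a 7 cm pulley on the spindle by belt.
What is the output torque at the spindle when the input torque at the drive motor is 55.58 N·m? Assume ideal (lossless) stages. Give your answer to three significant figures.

After the belt (157/46): 55.58 × 3.413 = 189.7 N·m
After the gear mesh (19/103): 189.7 × 0.18447 = 34.993 N·m
After the gear mesh (68/15): 34.993 × 4.5333 = 158.63 N·m
After the belt (7/30): 158.63 × 0.23333 = 37.014 N·m

37.0 N·m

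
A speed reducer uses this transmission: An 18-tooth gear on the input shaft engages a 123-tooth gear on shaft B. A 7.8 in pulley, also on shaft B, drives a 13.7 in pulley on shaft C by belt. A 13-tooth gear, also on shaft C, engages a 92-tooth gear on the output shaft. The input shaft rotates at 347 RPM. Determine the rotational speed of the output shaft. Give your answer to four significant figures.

4.085 RPM

Gear mesh: ratio = 123/18 = 6.8333, so shaft B turns at 347 / 6.8333 = 50.78 RPM.
Belt: ratio = 13.7/7.8 = 1.7564, so shaft C turns at 50.78 / 1.7564 = 28.912 RPM.
Gear mesh: ratio = 92/13 = 7.0769, so the output shaft turns at 28.912 / 7.0769 = 4.0853 RPM.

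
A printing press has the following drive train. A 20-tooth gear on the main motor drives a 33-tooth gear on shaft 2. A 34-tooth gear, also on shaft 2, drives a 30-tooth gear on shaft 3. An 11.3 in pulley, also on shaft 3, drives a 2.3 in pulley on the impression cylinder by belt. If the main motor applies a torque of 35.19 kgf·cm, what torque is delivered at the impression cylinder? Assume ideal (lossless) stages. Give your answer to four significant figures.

Gear mesh: ratio = 33/20 = 1.65; torque at shaft 2 = 35.19 × 1.65 = 58.063 kgf·cm.
Gear mesh: ratio = 30/34 = 0.88235; torque at shaft 3 = 58.063 × 0.88235 = 51.232 kgf·cm.
Belt: ratio = 2.3/11.3 = 0.20354; torque at the impression cylinder = 51.232 × 0.20354 = 10.428 kgf·cm.

10.43 kgf·cm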